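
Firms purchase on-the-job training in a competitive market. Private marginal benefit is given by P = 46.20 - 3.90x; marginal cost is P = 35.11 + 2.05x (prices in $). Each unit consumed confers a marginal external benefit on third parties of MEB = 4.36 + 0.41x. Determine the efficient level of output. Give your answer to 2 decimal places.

Social marginal benefit = demand + MEB = 50.56 - 3.49x.
Set SMB = MC: 50.56 - 3.49x = 35.11 + 2.05x → x* = 2.7888.

x* = 2.79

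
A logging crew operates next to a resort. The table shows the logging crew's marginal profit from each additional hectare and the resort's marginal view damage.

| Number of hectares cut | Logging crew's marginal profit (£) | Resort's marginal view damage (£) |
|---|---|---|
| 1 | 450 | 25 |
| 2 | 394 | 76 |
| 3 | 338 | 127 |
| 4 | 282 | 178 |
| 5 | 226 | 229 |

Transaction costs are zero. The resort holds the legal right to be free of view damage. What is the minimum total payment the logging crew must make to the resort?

£406

Efficient level: marginal profit ≥ marginal view damage through level 4, so k* = 4.
With the resort holding the right, the logging crew must at least compensate total damage at k*: 25 + 76 + 127 + 178 = 406.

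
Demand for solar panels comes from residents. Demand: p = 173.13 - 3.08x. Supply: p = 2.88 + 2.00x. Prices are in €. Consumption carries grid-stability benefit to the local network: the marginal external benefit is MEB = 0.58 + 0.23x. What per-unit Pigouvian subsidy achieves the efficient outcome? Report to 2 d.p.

subsidy = €8.68 per unit

Social marginal benefit = demand + MEB = 173.71 - 2.85x.
Set SMB = MC: 173.71 - 2.85x = 2.88 + 2.00x → x* = 35.2227.
The Pigouvian subsidy equals MEB at x*: 0.58 + 0.23×35.2227 = 8.6812.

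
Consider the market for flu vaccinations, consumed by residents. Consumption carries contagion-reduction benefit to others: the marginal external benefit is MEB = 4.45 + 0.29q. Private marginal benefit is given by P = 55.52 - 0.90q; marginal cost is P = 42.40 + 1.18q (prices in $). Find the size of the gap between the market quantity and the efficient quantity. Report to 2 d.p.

Market equilibrium (private): 42.40 + 1.18q = 55.52 - 0.90q → q_m = 6.3077.
Social marginal benefit = demand + MEB = 59.97 - 0.61q.
Set SMB = MC: 59.97 - 0.61q = 42.40 + 1.18q → q* = 9.8156.
Gap = |6.3077 − 9.8156| = 3.5079.

3.51 units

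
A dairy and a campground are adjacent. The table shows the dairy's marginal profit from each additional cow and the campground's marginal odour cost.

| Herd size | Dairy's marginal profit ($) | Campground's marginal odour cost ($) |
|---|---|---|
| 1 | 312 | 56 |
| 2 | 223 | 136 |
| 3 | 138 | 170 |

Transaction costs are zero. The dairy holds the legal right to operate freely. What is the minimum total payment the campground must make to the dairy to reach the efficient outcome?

Left alone the dairy would choose level 3 (marginal profit stays positive).
Efficient level: k* = 2 (marginal profit ≥ marginal odour cost through 2).
The campground must at least cover the dairy's forgone profit from cutting 3→2: 138 = 138.

$138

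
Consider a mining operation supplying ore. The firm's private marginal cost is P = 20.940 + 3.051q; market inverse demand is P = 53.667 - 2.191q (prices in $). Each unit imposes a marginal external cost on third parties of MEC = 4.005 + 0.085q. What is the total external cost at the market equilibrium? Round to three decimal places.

Market equilibrium (private): 20.940 + 3.051q = 53.667 - 2.191q → q_m = 6.2432.
Total external cost = ∫₀^{q_m} (4.005 + 0.085q) dq = 4.005×6.2432 + ½×0.085×6.2432² = 26.6606.

$26.661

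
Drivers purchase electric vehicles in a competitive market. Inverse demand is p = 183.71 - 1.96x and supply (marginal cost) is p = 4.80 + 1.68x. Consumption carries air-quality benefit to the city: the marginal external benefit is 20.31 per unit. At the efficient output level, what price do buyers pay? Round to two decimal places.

Social marginal benefit = demand + MEB = 204.02 - 1.96x.
Set SMB = MC: 204.02 - 1.96x = 4.80 + 1.68x → x* = 54.7308.
Consumer price on the demand curve at x*: 183.71 − 1.96×54.7308 = 76.4376.

P = 76.44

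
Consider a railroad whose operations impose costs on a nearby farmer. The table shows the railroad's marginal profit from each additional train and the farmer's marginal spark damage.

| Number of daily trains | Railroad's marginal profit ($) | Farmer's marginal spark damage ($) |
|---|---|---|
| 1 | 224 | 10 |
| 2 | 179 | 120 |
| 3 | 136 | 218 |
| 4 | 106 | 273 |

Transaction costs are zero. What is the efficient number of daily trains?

Bargaining reaches the level where marginal profit last exceeds marginal spark damage.
That holds through level 2 (179 ≥ 120) but not at 3 (136 < 218).

2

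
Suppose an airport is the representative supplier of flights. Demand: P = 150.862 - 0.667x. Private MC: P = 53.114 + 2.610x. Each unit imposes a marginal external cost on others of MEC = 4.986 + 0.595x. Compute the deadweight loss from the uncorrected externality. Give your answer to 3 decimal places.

Market equilibrium (private): 53.114 + 2.610x = 150.862 - 0.667x → x_m = 29.8285.
Social marginal cost = private MC + MEC = 58.100 + 3.205x.
Set SMC = demand: 58.100 + 3.205x = 150.862 - 0.667x → x* = 23.9571.
The loss is the area between SMC and demand from x* to x_m; with linear curves that's a triangle of height MEC(x_m).
DWL = ½ × 5.8714 × 22.7340 = 66.7402.

DWL = 66.740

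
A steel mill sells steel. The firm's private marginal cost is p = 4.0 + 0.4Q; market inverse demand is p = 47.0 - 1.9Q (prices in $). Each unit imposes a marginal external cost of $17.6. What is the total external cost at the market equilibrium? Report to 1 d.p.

$329.0

Market equilibrium (private): 4.0 + 0.4Q = 47.0 - 1.9Q → Q_m = 18.6957.
Total external cost = MEC × Q_m = 17.6 × 18.6957 = 329.0443.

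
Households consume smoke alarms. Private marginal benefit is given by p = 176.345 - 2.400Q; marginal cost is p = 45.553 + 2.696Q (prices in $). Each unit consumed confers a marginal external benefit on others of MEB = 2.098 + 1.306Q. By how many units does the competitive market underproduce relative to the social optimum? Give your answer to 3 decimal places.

9.398 units

Market equilibrium (private): 45.553 + 2.696Q = 176.345 - 2.400Q → Q_m = 25.6656.
Social marginal benefit = demand + MEB = 178.443 - 1.094Q.
Set SMB = MC: 178.443 - 1.094Q = 45.553 + 2.696Q → Q* = 35.0633.
Gap = |25.6656 − 35.0633| = 9.3977.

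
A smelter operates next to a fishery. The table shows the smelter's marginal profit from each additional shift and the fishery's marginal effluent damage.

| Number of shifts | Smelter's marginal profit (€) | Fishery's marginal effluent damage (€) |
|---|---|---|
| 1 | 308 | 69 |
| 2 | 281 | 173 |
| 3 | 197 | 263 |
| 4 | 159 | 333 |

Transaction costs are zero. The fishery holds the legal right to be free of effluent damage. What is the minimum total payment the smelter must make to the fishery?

€242

Efficient level: marginal profit ≥ marginal effluent damage through level 2, so k* = 2.
With the fishery holding the right, the smelter must at least compensate total damage at k*: 69 + 173 = 242.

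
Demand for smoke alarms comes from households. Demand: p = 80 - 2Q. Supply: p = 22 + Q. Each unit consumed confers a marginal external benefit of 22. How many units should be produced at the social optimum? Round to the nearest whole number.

Q* = 27

Social marginal benefit = demand + MEB = 102 - 2Q.
Set SMB = MC: 102 - 2Q = 22 + Q → Q* = 26.6667.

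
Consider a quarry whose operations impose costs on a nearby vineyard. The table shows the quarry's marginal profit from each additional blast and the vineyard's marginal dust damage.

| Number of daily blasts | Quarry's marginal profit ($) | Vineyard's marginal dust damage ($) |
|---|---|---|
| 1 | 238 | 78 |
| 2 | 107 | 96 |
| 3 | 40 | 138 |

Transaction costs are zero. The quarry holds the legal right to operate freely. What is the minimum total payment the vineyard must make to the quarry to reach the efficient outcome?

Left alone the quarry would choose level 3 (marginal profit stays positive).
Efficient level: k* = 2 (marginal profit ≥ marginal dust damage through 2).
The vineyard must at least cover the quarry's forgone profit from cutting 3→2: 40 = 40.

$40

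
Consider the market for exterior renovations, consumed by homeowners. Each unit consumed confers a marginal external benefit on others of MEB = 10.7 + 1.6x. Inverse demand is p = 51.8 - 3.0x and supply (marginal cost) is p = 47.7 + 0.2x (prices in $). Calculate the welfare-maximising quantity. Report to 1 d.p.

x* = 9.3

Social marginal benefit = demand + MEB = 62.5 - 1.4x.
Set SMB = MC: 62.5 - 1.4x = 47.7 + 0.2x → x* = 9.2500.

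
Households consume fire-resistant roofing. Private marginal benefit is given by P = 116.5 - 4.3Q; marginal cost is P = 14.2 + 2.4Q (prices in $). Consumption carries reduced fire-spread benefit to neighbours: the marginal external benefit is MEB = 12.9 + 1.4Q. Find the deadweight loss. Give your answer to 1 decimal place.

DWL = $110.8

Market equilibrium (private): 14.2 + 2.4Q = 116.5 - 4.3Q → Q_m = 15.2687.
Social marginal benefit = demand + MEB = 129.4 - 2.9Q.
Set SMB = MC: 129.4 - 2.9Q = 14.2 + 2.4Q → Q* = 21.7358.
Between Q* and Q_m the wedge SMB − MC runs linearly from 0 to MEB(Q_m), so the loss is a triangle.
DWL = ½ × 6.4671 × 34.2761 = 110.8335.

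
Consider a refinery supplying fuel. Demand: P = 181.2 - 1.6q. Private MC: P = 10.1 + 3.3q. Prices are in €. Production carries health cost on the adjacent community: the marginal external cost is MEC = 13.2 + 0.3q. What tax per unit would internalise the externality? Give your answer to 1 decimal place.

tax = €22.3 per unit

Social marginal cost = private MC + MEC = 23.3 + 3.6q.
Set SMC = demand: 23.3 + 3.6q = 181.2 - 1.6q → q* = 30.3654.
The Pigouvian tax equals MEC at q*: 13.2 + 0.3×30.3654 = 22.3096.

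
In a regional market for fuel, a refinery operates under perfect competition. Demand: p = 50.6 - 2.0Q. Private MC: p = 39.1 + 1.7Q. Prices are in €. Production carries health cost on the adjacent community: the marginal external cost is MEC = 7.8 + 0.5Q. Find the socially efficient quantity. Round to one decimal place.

Social marginal cost = private MC + MEC = 46.9 + 2.2Q.
Set SMC = demand: 46.9 + 2.2Q = 50.6 - 2.0Q → Q* = 0.8810.

Q* = 0.9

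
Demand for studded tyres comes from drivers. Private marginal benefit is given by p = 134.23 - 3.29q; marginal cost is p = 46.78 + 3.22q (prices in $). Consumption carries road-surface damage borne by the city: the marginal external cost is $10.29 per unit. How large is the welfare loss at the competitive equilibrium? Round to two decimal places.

DWL = $8.13

Market equilibrium (private): 46.78 + 3.22q = 134.23 - 3.29q → q_m = 13.4332.
Social marginal benefit = demand − MEC = 123.94 - 3.29q.
Set SMB = MC: 123.94 - 3.29q = 46.78 + 3.22q → q* = 11.8525.
The welfare-loss triangle has base |q_m − q*| and height MEC(q_m) (the vertical gap between SMB and MC is zero at q* and MEC at q_m).
DWL = ½ × 1.5807 × 10.2900 = 8.1327.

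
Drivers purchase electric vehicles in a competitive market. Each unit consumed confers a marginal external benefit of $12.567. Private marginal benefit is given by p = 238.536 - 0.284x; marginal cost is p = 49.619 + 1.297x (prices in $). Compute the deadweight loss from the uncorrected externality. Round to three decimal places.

Market equilibrium (private): 49.619 + 1.297x = 238.536 - 0.284x → x_m = 119.4921.
Social marginal benefit = demand + MEB = 251.103 - 0.284x.
Set SMB = MC: 251.103 - 0.284x = 49.619 + 1.297x → x* = 127.4409.
Between x* and x_m the wedge SMB − MC runs linearly from 0 to MEB(x_m), so the loss is a triangle.
DWL = ½ × 7.9488 × 12.5670 = 49.9463.

DWL = $49.946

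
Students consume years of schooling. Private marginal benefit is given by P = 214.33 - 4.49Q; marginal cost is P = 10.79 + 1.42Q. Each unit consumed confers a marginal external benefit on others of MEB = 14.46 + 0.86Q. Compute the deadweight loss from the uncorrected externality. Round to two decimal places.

DWL = 192.37

Market equilibrium (private): 10.79 + 1.42Q = 214.33 - 4.49Q → Q_m = 34.4399.
Social marginal benefit = demand + MEB = 228.79 - 3.63Q.
Set SMB = MC: 228.79 - 3.63Q = 10.79 + 1.42Q → Q* = 43.1683.
Height of the DWL triangle at Q_m is SMB(Q_m) − MC(Q_m) = MEB(Q_m) = 44.0783.
DWL = ½ × 8.7284 × 44.0783 = 192.3665.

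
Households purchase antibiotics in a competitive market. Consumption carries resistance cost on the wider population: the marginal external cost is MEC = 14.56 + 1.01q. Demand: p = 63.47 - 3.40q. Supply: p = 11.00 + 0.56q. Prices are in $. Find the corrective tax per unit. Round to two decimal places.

Social marginal benefit = demand − MEC = 48.91 - 4.41q.
Set SMB = MC: 48.91 - 4.41q = 11.00 + 0.56q → q* = 7.6278.
The Pigouvian tax equals MEC at q*: 14.56 + 1.01×7.6278 = 22.2641.

tax = $22.26 per unit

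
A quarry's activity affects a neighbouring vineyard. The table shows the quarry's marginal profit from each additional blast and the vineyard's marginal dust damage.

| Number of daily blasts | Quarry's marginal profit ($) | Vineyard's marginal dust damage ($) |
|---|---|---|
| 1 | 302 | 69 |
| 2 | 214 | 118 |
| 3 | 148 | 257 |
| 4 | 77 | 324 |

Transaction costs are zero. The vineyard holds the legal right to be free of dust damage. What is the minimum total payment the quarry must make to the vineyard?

$187

Efficient level: marginal profit ≥ marginal dust damage through level 2, so k* = 2.
With the vineyard holding the right, the quarry must at least compensate total damage at k*: 69 + 118 = 187.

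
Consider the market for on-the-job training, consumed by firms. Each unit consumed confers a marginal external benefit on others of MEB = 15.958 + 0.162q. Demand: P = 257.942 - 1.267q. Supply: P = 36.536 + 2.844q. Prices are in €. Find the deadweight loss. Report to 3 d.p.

DWL = €77.139

Market equilibrium (private): 36.536 + 2.844q = 257.942 - 1.267q → q_m = 53.8570.
Social marginal benefit = demand + MEB = 273.900 - 1.105q.
Set SMB = MC: 273.900 - 1.105q = 36.536 + 2.844q → q* = 60.1074.
The welfare-loss triangle has base |q_m − q*| and height MEB(q_m) (the vertical gap between SMB and MC is zero at q* and MEB at q_m).
DWL = ½ × 6.2504 × 24.6828 = 77.1387.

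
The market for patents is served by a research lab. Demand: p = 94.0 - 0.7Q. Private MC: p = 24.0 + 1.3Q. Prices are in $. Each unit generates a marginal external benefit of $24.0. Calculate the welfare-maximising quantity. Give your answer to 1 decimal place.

Q* = 47.0

Social marginal cost = private MC − MEB = 0.0 + 1.3Q.
Set SMC = demand: 0.0 + 1.3Q = 94.0 - 0.7Q → Q* = 47.0000.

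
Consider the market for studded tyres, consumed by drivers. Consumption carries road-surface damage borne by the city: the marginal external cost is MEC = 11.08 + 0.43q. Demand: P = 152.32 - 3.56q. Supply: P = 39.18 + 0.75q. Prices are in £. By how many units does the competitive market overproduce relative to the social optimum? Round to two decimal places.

4.72 units

Market equilibrium (private): 39.18 + 0.75q = 152.32 - 3.56q → q_m = 26.2506.
Social marginal benefit = demand − MEC = 141.24 - 3.99q.
Set SMB = MC: 141.24 - 3.99q = 39.18 + 0.75q → q* = 21.5316.
Gap = |26.2506 − 21.5316| = 4.7190.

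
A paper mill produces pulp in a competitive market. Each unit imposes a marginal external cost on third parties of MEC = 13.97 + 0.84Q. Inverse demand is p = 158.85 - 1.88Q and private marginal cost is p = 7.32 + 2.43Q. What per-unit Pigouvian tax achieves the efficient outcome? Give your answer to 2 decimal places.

tax = 36.41 per unit

Social marginal cost = private MC + MEC = 21.29 + 3.27Q.
Set SMC = demand: 21.29 + 3.27Q = 158.85 - 1.88Q → Q* = 26.7107.
The Pigouvian tax equals MEC at Q*: 13.97 + 0.84×26.7107 = 36.4070.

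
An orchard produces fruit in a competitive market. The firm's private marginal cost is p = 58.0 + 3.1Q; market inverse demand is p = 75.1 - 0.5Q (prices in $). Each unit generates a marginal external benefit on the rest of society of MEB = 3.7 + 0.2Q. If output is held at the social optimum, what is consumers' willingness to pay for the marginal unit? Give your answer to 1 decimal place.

P = $72.0

Social marginal cost = private MC − MEB = 54.3 + 2.9Q.
Set SMC = demand: 54.3 + 2.9Q = 75.1 - 0.5Q → Q* = 6.1176.
Consumer price on the demand curve at Q*: 75.1 − 0.5×6.1176 = 72.0412.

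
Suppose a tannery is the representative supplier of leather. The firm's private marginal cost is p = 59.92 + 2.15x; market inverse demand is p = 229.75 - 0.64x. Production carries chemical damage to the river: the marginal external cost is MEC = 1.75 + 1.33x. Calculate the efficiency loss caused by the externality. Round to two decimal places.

DWL = 830.18

Market equilibrium (private): 59.92 + 2.15x = 229.75 - 0.64x → x_m = 60.8710.
Social marginal cost = private MC + MEC = 61.67 + 3.48x.
Set SMC = demand: 61.67 + 3.48x = 229.75 - 0.64x → x* = 40.7961.
Height of the DWL triangle at x_m is SMC(x_m) − demand(x_m) = MEC(x_m) = 82.7084.
DWL = ½ × 20.0749 × 82.7084 = 830.1814.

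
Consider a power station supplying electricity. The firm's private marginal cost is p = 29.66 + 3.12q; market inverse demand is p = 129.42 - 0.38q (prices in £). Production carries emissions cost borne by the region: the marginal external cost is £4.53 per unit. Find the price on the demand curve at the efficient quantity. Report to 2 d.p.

Social marginal cost = private MC + MEC = 34.19 + 3.12q.
Set SMC = demand: 34.19 + 3.12q = 129.42 - 0.38q → q* = 27.2086.
Consumer price on the demand curve at q*: 129.42 − 0.38×27.2086 = 119.0807.

P = £119.08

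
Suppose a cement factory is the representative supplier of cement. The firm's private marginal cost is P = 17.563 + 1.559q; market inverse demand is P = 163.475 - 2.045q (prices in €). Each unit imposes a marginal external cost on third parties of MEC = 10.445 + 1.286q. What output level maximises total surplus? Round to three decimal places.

Social marginal cost = private MC + MEC = 28.008 + 2.845q.
Set SMC = demand: 28.008 + 2.845q = 163.475 - 2.045q → q* = 27.7029.

q* = 27.703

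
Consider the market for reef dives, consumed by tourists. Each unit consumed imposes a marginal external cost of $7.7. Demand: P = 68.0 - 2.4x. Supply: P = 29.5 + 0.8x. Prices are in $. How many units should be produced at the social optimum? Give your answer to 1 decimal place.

x* = 9.6

Social marginal benefit = demand − MEC = 60.3 - 2.4x.
Set SMB = MC: 60.3 - 2.4x = 29.5 + 0.8x → x* = 9.6250.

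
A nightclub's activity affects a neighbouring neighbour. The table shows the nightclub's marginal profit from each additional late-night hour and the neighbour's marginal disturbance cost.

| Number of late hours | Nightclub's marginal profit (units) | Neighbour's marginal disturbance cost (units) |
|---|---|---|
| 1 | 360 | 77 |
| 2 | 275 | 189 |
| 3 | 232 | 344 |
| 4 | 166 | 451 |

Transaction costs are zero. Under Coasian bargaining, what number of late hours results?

2

Bargaining reaches the level where marginal profit last exceeds marginal disturbance cost.
That holds through level 2 (275 ≥ 189) but not at 3 (232 < 344).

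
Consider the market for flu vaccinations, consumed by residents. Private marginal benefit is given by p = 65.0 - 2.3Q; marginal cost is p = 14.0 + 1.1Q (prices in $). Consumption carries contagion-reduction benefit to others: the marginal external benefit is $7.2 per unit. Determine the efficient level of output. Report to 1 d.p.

Social marginal benefit = demand + MEB = 72.2 - 2.3Q.
Set SMB = MC: 72.2 - 2.3Q = 14.0 + 1.1Q → Q* = 17.1176.

Q* = 17.1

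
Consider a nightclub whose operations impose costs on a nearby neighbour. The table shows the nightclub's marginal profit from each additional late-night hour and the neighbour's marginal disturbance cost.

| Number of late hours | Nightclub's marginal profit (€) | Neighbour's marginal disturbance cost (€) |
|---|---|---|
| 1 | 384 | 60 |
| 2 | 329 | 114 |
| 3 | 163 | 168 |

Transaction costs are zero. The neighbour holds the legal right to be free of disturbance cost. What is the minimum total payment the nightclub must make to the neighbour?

Efficient level: marginal profit ≥ marginal disturbance cost through level 2, so k* = 2.
With the neighbour holding the right, the nightclub must at least compensate total damage at k*: 60 + 114 = 174.

€174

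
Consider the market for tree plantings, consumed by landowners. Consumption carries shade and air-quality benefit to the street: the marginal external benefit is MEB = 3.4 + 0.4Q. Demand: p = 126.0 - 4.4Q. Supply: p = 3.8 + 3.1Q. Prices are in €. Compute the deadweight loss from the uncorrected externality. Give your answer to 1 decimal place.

Market equilibrium (private): 3.8 + 3.1Q = 126.0 - 4.4Q → Q_m = 16.2933.
Social marginal benefit = demand + MEB = 129.4 - 4.0Q.
Set SMB = MC: 129.4 - 4.0Q = 3.8 + 3.1Q → Q* = 17.6901.
Between Q* and Q_m the wedge SMB − MC runs linearly from 0 to MEB(Q_m), so the loss is a triangle.
DWL = ½ × 1.3968 × 9.9173 = 6.9262.

DWL = €6.9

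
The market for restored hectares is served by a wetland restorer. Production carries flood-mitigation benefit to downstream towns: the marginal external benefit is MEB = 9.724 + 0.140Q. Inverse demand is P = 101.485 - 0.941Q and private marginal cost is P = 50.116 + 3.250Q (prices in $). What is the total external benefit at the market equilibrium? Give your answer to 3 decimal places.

Market equilibrium (private): 50.116 + 3.250Q = 101.485 - 0.941Q → Q_m = 12.2570.
Total external benefit = ∫₀^{Q_m} (9.724 + 0.140Q) dQ = 9.724×12.2570 + ½×0.140×12.2570² = 129.7035.

$129.703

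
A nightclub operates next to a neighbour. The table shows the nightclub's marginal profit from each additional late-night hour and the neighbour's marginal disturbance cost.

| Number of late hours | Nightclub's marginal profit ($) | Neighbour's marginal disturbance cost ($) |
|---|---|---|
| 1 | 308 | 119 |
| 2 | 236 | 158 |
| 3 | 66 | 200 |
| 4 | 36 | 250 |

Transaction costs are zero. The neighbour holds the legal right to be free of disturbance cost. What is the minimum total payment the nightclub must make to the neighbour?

$277

Efficient level: marginal profit ≥ marginal disturbance cost through level 2, so k* = 2.
With the neighbour holding the right, the nightclub must at least compensate total damage at k*: 119 + 158 = 277.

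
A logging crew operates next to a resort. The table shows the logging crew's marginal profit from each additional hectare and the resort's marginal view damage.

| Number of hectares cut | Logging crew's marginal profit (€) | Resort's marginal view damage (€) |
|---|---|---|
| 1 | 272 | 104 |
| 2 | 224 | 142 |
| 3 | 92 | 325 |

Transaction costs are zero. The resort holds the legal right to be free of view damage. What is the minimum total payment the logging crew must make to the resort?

Efficient level: marginal profit ≥ marginal view damage through level 2, so k* = 2.
With the resort holding the right, the logging crew must at least compensate total damage at k*: 104 + 142 = 246.

€246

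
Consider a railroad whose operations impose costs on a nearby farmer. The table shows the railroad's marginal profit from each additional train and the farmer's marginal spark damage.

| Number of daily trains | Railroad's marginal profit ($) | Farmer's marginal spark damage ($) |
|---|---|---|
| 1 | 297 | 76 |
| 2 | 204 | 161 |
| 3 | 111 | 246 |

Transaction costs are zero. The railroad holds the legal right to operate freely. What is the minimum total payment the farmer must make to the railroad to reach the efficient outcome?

Left alone the railroad would choose level 3 (marginal profit stays positive).
Efficient level: k* = 2 (marginal profit ≥ marginal spark damage through 2).
The farmer must at least cover the railroad's forgone profit from cutting 3→2: 111 = 111.

$111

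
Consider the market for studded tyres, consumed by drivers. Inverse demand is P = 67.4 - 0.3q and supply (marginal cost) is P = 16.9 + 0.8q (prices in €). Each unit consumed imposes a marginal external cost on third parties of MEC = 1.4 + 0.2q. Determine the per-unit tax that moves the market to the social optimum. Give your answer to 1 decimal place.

Social marginal benefit = demand − MEC = 66.0 - 0.5q.
Set SMB = MC: 66.0 - 0.5q = 16.9 + 0.8q → q* = 37.7692.
The Pigouvian tax equals MEC at q*: 1.4 + 0.2×37.7692 = 8.9538.

tax = €9.0 per unit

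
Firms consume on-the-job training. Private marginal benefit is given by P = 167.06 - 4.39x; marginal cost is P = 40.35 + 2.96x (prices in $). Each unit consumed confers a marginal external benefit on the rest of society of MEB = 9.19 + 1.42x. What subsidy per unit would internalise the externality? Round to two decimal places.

subsidy = $41.73 per unit

Social marginal benefit = demand + MEB = 176.25 - 2.97x.
Set SMB = MC: 176.25 - 2.97x = 40.35 + 2.96x → x* = 22.9174.
The Pigouvian subsidy equals MEB at x*: 9.19 + 1.42×22.9174 = 41.7327.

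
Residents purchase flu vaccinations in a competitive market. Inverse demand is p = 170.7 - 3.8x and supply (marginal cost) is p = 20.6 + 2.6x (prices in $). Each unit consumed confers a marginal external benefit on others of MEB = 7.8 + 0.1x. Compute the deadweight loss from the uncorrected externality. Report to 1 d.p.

Market equilibrium (private): 20.6 + 2.6x = 170.7 - 3.8x → x_m = 23.4531.
Social marginal benefit = demand + MEB = 178.5 - 3.7x.
Set SMB = MC: 178.5 - 3.7x = 20.6 + 2.6x → x* = 25.0635.
Between x* and x_m the wedge SMB − MC runs linearly from 0 to MEB(x_m), so the loss is a triangle.
DWL = ½ × 1.6104 × 10.1453 = 8.1690.

DWL = $8.2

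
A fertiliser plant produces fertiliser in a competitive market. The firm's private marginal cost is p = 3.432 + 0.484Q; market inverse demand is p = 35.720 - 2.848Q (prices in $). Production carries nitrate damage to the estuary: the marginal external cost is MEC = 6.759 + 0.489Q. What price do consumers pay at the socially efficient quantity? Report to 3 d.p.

Social marginal cost = private MC + MEC = 10.191 + 0.973Q.
Set SMC = demand: 10.191 + 0.973Q = 35.720 - 2.848Q → Q* = 6.6812.
Consumer price on the demand curve at Q*: 35.720 − 2.848×6.6812 = 16.6919.

P = $16.692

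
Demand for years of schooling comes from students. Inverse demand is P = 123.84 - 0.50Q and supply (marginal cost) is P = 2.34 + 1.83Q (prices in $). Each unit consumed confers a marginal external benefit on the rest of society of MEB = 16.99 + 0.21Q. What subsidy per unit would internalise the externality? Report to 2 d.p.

subsidy = $30.71 per unit

Social marginal benefit = demand + MEB = 140.83 - 0.29Q.
Set SMB = MC: 140.83 - 0.29Q = 2.34 + 1.83Q → Q* = 65.3255.
The Pigouvian subsidy equals MEB at Q*: 16.99 + 0.21×65.3255 = 30.7084.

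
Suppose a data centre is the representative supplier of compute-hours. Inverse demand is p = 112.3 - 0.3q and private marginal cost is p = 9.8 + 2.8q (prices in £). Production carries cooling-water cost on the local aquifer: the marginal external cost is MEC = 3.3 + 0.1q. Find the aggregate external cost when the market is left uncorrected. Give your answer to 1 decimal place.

£163.8

Market equilibrium (private): 9.8 + 2.8q = 112.3 - 0.3q → q_m = 33.0645.
Total external cost = ∫₀^{q_m} (3.3 + 0.1q) dq = 3.3×33.0645 + ½×0.1×33.0645² = 163.7759.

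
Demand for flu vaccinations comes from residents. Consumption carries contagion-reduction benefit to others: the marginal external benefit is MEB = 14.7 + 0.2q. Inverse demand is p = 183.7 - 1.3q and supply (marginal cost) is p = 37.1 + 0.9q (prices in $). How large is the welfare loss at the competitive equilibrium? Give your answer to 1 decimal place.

DWL = $196.4

Market equilibrium (private): 37.1 + 0.9q = 183.7 - 1.3q → q_m = 66.6364.
Social marginal benefit = demand + MEB = 198.4 - 1.1q.
Set SMB = MC: 198.4 - 1.1q = 37.1 + 0.9q → q* = 80.6500.
The loss is the area between SMB and MC from q* to q_m; with linear curves that's a triangle of height MEB(q_m).
DWL = ½ × 14.0136 × 28.0273 = 196.3817.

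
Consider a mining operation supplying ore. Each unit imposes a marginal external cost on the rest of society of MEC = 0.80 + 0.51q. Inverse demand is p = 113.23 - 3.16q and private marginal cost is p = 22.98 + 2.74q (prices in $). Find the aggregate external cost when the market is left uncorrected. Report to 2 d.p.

$71.90

Market equilibrium (private): 22.98 + 2.74q = 113.23 - 3.16q → q_m = 15.2966.
Total external cost = ∫₀^{q_m} (0.80 + 0.51q) dq = 0.80×15.2966 + ½×0.51×15.2966² = 71.9037.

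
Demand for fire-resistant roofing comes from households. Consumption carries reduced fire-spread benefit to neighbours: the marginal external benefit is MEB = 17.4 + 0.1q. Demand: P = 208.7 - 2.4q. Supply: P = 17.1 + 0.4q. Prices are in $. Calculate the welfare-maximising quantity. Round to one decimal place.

Social marginal benefit = demand + MEB = 226.1 - 2.3q.
Set SMB = MC: 226.1 - 2.3q = 17.1 + 0.4q → q* = 77.4074.

q* = 77.4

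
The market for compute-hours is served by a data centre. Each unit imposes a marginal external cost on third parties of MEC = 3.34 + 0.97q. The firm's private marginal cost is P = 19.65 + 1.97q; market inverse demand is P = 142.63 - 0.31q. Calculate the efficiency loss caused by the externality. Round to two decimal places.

Market equilibrium (private): 19.65 + 1.97q = 142.63 - 0.31q → q_m = 53.9386.
Social marginal cost = private MC + MEC = 22.99 + 2.94q.
Set SMC = demand: 22.99 + 2.94q = 142.63 - 0.31q → q* = 36.8123.
Between q* and q_m the wedge SMC − demand runs linearly from 0 to MEC(q_m), so the loss is a triangle.
DWL = ½ × 17.1263 × 55.6604 = 476.6284.

DWL = 476.63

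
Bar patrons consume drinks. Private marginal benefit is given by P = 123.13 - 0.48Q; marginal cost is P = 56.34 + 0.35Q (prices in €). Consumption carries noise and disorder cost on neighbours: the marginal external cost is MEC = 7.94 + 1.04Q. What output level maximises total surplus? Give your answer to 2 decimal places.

Q* = 31.47

Social marginal benefit = demand − MEC = 115.19 - 1.52Q.
Set SMB = MC: 115.19 - 1.52Q = 56.34 + 0.35Q → Q* = 31.4706.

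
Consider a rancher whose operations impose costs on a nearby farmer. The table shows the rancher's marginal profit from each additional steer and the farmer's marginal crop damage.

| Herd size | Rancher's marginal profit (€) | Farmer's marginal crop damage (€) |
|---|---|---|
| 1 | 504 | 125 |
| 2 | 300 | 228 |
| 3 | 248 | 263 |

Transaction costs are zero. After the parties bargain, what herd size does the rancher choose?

2

Bargaining reaches the level where marginal profit last exceeds marginal crop damage.
That holds through level 2 (300 ≥ 228) but not at 3 (248 < 263).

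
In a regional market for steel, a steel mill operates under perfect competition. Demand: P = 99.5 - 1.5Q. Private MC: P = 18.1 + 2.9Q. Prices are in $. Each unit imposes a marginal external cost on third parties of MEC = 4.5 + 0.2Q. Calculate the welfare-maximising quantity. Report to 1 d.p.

Q* = 16.7

Social marginal cost = private MC + MEC = 22.6 + 3.1Q.
Set SMC = demand: 22.6 + 3.1Q = 99.5 - 1.5Q → Q* = 16.7174.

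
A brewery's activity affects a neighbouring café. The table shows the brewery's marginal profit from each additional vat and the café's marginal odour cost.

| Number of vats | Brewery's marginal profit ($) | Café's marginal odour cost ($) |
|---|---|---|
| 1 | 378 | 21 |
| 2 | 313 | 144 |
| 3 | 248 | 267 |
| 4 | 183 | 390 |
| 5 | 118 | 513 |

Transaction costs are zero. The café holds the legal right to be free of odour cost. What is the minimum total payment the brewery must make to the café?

Efficient level: marginal profit ≥ marginal odour cost through level 2, so k* = 2.
With the café holding the right, the brewery must at least compensate total damage at k*: 21 + 144 = 165.

$165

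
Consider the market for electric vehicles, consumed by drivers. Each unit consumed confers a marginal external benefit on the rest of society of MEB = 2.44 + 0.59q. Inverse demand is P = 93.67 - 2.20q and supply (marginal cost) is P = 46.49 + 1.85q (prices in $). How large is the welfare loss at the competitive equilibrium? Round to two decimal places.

DWL = $12.53

Market equilibrium (private): 46.49 + 1.85q = 93.67 - 2.20q → q_m = 11.6494.
Social marginal benefit = demand + MEB = 96.11 - 1.61q.
Set SMB = MC: 96.11 - 1.61q = 46.49 + 1.85q → q* = 14.3410.
The loss is the area between SMB and MC from q* to q_m; with linear curves that's a triangle of height MEB(q_m).
DWL = ½ × 2.6916 × 9.3131 = 12.5336.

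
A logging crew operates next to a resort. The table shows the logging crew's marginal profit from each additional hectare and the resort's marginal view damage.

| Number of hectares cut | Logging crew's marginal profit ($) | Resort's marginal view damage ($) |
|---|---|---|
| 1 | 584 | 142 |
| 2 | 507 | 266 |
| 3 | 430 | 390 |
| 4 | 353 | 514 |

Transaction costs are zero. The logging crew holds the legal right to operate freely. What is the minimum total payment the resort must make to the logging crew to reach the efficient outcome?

$353

Left alone the logging crew would choose level 4 (marginal profit stays positive).
Efficient level: k* = 3 (marginal profit ≥ marginal view damage through 3).
The resort must at least cover the logging crew's forgone profit from cutting 4→3: 353 = 353.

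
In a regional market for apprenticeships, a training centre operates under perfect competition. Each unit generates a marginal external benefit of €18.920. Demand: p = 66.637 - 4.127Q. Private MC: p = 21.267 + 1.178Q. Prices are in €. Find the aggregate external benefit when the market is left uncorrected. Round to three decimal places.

€161.810

Market equilibrium (private): 21.267 + 1.178Q = 66.637 - 4.127Q → Q_m = 8.5523.
Total external benefit = MEB × Q_m = 18.920 × 8.5523 = 161.8095.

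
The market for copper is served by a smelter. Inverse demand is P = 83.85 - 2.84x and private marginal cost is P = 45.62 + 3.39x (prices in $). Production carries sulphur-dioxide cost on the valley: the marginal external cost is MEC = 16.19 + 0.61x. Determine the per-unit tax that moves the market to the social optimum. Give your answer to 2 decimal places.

tax = $18.16 per unit

Social marginal cost = private MC + MEC = 61.81 + 4.00x.
Set SMC = demand: 61.81 + 4.00x = 83.85 - 2.84x → x* = 3.2222.
The Pigouvian tax equals MEC at x*: 16.19 + 0.61×3.2222 = 18.1555.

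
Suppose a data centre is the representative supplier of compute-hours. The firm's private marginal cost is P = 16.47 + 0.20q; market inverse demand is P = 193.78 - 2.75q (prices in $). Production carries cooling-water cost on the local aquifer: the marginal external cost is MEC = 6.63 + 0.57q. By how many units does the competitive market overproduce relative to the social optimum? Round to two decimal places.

Market equilibrium (private): 16.47 + 0.20q = 193.78 - 2.75q → q_m = 60.1051.
Social marginal cost = private MC + MEC = 23.10 + 0.77q.
Set SMC = demand: 23.10 + 0.77q = 193.78 - 2.75q → q* = 48.4886.
Gap = |60.1051 − 48.4886| = 11.6165.

11.62 units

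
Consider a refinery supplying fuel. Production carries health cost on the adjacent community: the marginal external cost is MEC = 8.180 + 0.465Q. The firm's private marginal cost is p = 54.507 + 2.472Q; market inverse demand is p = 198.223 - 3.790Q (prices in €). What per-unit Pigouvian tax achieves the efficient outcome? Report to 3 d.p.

tax = €17.549 per unit

Social marginal cost = private MC + MEC = 62.687 + 2.937Q.
Set SMC = demand: 62.687 + 2.937Q = 198.223 - 3.790Q → Q* = 20.1481.
The Pigouvian tax equals MEC at Q*: 8.180 + 0.465×20.1481 = 17.5489.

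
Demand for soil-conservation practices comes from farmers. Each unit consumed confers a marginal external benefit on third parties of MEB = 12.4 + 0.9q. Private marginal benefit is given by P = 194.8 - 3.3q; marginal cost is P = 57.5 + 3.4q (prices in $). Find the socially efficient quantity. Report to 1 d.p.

q* = 25.8

Social marginal benefit = demand + MEB = 207.2 - 2.4q.
Set SMB = MC: 207.2 - 2.4q = 57.5 + 3.4q → q* = 25.8103.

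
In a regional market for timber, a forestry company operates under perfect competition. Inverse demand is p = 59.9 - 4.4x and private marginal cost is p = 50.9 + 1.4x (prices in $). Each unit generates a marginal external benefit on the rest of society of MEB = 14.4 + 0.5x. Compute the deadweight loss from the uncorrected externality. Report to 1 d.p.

Market equilibrium (private): 50.9 + 1.4x = 59.9 - 4.4x → x_m = 1.5517.
Social marginal cost = private MC − MEB = 36.5 + 0.9x.
Set SMC = demand: 36.5 + 0.9x = 59.9 - 4.4x → x* = 4.4151.
The loss is the area between SMC and demand from x* to x_m; with linear curves that's a triangle of height MEB(x_m).
DWL = ½ × 2.8634 × 15.1759 = 21.7273.

DWL = $21.7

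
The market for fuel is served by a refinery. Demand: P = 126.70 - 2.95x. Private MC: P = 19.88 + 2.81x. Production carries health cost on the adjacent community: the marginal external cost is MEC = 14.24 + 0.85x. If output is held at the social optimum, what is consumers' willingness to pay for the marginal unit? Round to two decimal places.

Social marginal cost = private MC + MEC = 34.12 + 3.66x.
Set SMC = demand: 34.12 + 3.66x = 126.70 - 2.95x → x* = 14.0061.
Consumer price on the demand curve at x*: 126.70 − 2.95×14.0061 = 85.3820.

P = 85.38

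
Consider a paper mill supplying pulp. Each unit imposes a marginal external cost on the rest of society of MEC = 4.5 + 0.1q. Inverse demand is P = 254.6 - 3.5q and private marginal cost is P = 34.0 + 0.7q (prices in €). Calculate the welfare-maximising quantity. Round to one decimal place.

q* = 50.3

Social marginal cost = private MC + MEC = 38.5 + 0.8q.
Set SMC = demand: 38.5 + 0.8q = 254.6 - 3.5q → q* = 50.2558.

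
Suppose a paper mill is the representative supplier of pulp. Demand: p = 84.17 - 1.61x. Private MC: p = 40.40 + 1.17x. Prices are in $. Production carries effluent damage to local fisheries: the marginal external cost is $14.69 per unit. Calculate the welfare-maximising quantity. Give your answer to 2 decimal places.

Social marginal cost = private MC + MEC = 55.09 + 1.17x.
Set SMC = demand: 55.09 + 1.17x = 84.17 - 1.61x → x* = 10.4604.

x* = 10.46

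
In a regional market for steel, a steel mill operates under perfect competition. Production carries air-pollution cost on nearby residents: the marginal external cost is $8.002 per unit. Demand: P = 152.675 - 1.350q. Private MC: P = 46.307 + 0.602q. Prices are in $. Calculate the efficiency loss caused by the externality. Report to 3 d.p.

Market equilibrium (private): 46.307 + 0.602q = 152.675 - 1.350q → q_m = 54.4918.
Social marginal cost = private MC + MEC = 54.309 + 0.602q.
Set SMC = demand: 54.309 + 0.602q = 152.675 - 1.350q → q* = 50.3924.
The welfare-loss triangle has base |q_m − q*| and height MEC(q_m) (the vertical gap between SMC and demand is zero at q* and MEC at q_m).
DWL = ½ × 4.0994 × 8.0020 = 16.4017.

DWL = $16.402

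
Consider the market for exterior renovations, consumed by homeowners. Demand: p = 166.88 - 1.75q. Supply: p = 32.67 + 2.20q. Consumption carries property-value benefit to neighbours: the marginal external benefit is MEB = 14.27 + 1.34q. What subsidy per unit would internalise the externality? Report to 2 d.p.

Social marginal benefit = demand + MEB = 181.15 - 0.41q.
Set SMB = MC: 181.15 - 0.41q = 32.67 + 2.20q → q* = 56.8889.
The Pigouvian subsidy equals MEB at q*: 14.27 + 1.34×56.8889 = 90.5011.

subsidy = 90.50 per unit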